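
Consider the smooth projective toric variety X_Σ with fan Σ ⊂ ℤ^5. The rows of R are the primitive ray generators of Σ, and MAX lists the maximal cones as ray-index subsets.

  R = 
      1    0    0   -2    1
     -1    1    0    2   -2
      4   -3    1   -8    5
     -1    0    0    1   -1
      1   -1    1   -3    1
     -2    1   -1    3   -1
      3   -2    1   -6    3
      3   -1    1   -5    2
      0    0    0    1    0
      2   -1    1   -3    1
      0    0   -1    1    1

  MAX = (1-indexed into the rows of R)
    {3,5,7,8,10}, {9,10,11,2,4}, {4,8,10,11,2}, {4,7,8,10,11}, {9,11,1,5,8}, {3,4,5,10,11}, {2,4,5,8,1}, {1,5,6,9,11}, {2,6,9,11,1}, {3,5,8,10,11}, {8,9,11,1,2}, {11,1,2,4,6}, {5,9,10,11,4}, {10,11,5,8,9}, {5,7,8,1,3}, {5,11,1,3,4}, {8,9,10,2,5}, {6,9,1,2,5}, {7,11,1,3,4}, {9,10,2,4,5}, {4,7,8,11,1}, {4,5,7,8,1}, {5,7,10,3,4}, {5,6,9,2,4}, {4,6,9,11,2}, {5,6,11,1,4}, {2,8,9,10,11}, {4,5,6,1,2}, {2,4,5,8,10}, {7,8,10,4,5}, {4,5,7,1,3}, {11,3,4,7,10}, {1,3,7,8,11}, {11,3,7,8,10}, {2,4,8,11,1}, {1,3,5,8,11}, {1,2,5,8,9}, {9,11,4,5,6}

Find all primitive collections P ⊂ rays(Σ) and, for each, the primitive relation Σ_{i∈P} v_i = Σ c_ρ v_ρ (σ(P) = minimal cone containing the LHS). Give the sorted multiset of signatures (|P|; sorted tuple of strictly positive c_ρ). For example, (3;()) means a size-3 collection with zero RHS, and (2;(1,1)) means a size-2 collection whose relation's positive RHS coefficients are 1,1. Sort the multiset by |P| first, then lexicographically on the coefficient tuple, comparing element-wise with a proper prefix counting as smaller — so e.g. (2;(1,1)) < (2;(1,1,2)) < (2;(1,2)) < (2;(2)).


Σ has 15 primitive collections:

  {6,10}:  v_{6} + v_{10} = 0  ⟹  sig = (2;())
  {1,10}:  v_{1} + v_{10} = v_{8}  ⟹  sig = (2;(1))
  {2,3}:  v_{2} + v_{3} = v_{7}  ⟹  sig = (2;(1))
  {6,8}:  v_{6} + v_{8} = v_{1}  ⟹  sig = (2;(1))
  {2,7}:  v_{2} + v_{7} = v_{4} + v_{8}  ⟹  sig = (2;(1,1))
  {7,9}:  v_{7} + v_{9} = v_{5} + v_{10} + v_{11}  ⟹  sig = (2;(1,1,1))
  {6,7}:  v_{6} + v_{7} = v_{1} + v_{4} + v_{5} + v_{11}  ⟹  sig = (2;(1,1,1,1))
  {3,6}:  v_{3} + v_{6} = v_{1} + v_{4} + 2·v_{5} + 2·v_{11}  ⟹  sig = (2;(1,1,2,2))
  {3,9}:  v_{3} + v_{9} = 2·v_{5} + v_{10} + 2·v_{11}  ⟹  sig = (2;(1,2,2))
  {1,4,9}:  v_{1} + v_{4} + v_{9} = 0  ⟹  sig = (3;())
  {2,5,11}:  v_{2} + v_{5} + v_{11} = 0  ⟹  sig = (3;())
  {4,8,9}:  v_{4} + v_{8} + v_{9} = v_{10}  ⟹  sig = (3;(1))
  {5,7,11}:  v_{5} + v_{7} + v_{11} = v_{3}  ⟹  sig = (3;(1))
  {3,4,8}:  v_{3} + v_{4} + v_{8} = 2·v_{7}  ⟹  sig = (3;(2))
  {4,5,8,11}:  v_{4} + v_{5} + v_{8} + v_{11} = v_{7}  ⟹  sig = (4;(1))

Hence PRS(X_Σ) =
{ (2;()),  (2;(1)) ×3,  (2;(1,1)),  (2;(1,1,1)),  (2;(1,1,1,1)),  (2;(1,1,2,2)),  (2;(1,2,2)),  (3;()) ×2,  (3;(1)) ×2,  (3;(2)),  (4;(1)) }


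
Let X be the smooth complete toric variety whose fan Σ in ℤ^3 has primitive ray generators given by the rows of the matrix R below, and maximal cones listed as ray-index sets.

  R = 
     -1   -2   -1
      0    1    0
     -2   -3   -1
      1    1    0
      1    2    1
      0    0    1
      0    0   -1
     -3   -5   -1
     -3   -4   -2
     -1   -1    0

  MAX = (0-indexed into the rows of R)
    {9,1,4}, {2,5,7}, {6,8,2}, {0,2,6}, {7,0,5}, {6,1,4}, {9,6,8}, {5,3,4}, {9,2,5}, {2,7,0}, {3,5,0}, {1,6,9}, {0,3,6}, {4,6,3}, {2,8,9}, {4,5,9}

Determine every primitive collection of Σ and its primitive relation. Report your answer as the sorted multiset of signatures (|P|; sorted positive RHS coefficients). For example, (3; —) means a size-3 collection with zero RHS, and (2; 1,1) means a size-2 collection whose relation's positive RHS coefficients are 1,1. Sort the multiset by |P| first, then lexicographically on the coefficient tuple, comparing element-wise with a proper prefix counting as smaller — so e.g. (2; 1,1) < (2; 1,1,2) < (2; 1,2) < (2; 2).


Δ(Σ) — 10 vertices, 24 min non-faces:

  P={0,4}:  v_{0} + v_{4} = 0  ⟹  sig = (2; —)
  P={3,9}:  v_{3} + v_{9} = 0  ⟹  sig = (2; —)
  P={5,6}:  v_{5} + v_{6} = 0  ⟹  sig = (2; —)
  P={0,9}:  v_{0} + v_{9} = v_{2}  ⟹  sig = (2; 1)
  P={2,3}:  v_{2} + v_{3} = v_{0}  ⟹  sig = (2; 1)
  P={2,4}:  v_{2} + v_{4} = v_{9}  ⟹  sig = (2; 1)
  P={0,1}:  v_{0} + v_{1} = v_{6} + v_{9}  ⟹  sig = (2; 1,1)
  P={1,3}:  v_{1} + v_{3} = v_{4} + v_{6}  ⟹  sig = (2; 1,1)
  P={1,5}:  v_{1} + v_{5} = v_{4} + v_{9}  ⟹  sig = (2; 1,1)
  P={1,7}:  v_{1} + v_{7} = v_{2} + v_{9}  ⟹  sig = (2; 1,1)
  P={3,8}:  v_{3} + v_{8} = v_{2} + v_{6}  ⟹  sig = (2; 1,1)
  P={4,7}:  v_{4} + v_{7} = v_{2} + v_{5}  ⟹  sig = (2; 1,1)
  P={5,8}:  v_{5} + v_{8} = v_{2} + v_{9}  ⟹  sig = (2; 1,1)
  P={6,7}:  v_{6} + v_{7} = v_{0} + v_{2}  ⟹  sig = (2; 1,1)
  P={0,8}:  v_{0} + v_{8} = 2·v_{2} + v_{6}  ⟹  sig = (2; 1,2)
  P={1,2}:  v_{1} + v_{2} = v_{6} + 2·v_{9}  ⟹  sig = (2; 1,2)
  P={3,7}:  v_{3} + v_{7} = 2·v_{0} + v_{5}  ⟹  sig = (2; 1,2)
  P={4,8}:  v_{4} + v_{8} = v_{6} + 2·v_{9}  ⟹  sig = (2; 1,2)
  P={7,9}:  v_{7} + v_{9} = 2·v_{2} + v_{5}  ⟹  sig = (2; 1,2)
  P={1,8}:  v_{1} + v_{8} = 2·v_{6} + 3·v_{9}  ⟹  sig = (2; 2,3)
  P={7,8}:  v_{7} + v_{8} = 3·v_{2}  ⟹  sig = (2; 3)
  P={0,2,5}:  v_{0} + v_{2} + v_{5} = v_{7}  ⟹  sig = (3; 1)
  P={2,6,9}:  v_{2} + v_{6} + v_{9} = v_{8}  ⟹  sig = (3; 1)
  P={4,6,9}:  v_{4} + v_{6} + v_{9} = v_{1}  ⟹  sig = (3; 1)

so the primitive-relation signature multiset is
    (2; —)
    (2; —)
    (2; —)
    (2; 1)
    (2; 1)
    (2; 1)
    (2; 1,1)
    (2; 1,1)
    (2; 1,1)
    (2; 1,1)
    (2; 1,1)
    (2; 1,1)
    (2; 1,1)
    (2; 1,1)
    (2; 1,2)
    (2; 1,2)
    (2; 1,2)
    (2; 1,2)
    (2; 1,2)
    (2; 2,3)
    (2; 3)
    (3; 1)
    (3; 1)
    (3; 1)


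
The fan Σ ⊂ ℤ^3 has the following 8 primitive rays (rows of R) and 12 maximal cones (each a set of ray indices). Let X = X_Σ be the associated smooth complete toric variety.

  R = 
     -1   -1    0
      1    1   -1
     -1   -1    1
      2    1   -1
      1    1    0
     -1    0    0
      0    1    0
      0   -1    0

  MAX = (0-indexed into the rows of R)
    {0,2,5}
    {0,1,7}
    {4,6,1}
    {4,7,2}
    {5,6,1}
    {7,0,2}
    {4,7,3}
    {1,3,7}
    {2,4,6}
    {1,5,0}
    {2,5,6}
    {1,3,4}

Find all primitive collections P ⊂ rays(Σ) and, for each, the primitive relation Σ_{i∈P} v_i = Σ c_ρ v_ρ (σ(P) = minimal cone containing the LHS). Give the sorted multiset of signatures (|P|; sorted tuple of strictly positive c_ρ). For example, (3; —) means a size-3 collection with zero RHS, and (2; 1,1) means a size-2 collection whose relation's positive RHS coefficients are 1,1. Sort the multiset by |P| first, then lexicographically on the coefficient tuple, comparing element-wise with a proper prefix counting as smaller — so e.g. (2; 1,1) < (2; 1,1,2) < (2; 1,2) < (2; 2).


Δ(Σ) — 8 vertices, 11 min non-faces:

  • {0,4}:  v_{0} + v_{4} = 0  so sig = (2; —)
  • {1,2}:  v_{1} + v_{2} = 0  so sig = (2; —)
  • {6,7}:  v_{6} + v_{7} = 0  so sig = (2; —)
  • {0,6}:  v_{0} + v_{6} = v_{5}  so sig = (2; 1)
  • {3,5}:  v_{3} + v_{5} = v_{1}  so sig = (2; 1)
  • {4,5}:  v_{4} + v_{5} = v_{6}  so sig = (2; 1)
  • {5,7}:  v_{5} + v_{7} = v_{0}  so sig = (2; 1)
  • {0,3}:  v_{0} + v_{3} = v_{1} + v_{7}  so sig = (2; 1,1)
  • {2,3}:  v_{2} + v_{3} = v_{4} + v_{7}  so sig = (2; 1,1)
  • {3,6}:  v_{3} + v_{6} = v_{1} + v_{4}  so sig = (2; 1,1)
  • {1,4,7}:  v_{1} + v_{4} + v_{7} = v_{3}  so sig = (3; 1)

Hence PRS(X_Σ) =
    |P|=2: 10 collections, coeffs (), (), (), (1), (1), (1), (1), (1,1), (1,1), (1,1)
    |P|=3: 1 collection, coeffs (1)


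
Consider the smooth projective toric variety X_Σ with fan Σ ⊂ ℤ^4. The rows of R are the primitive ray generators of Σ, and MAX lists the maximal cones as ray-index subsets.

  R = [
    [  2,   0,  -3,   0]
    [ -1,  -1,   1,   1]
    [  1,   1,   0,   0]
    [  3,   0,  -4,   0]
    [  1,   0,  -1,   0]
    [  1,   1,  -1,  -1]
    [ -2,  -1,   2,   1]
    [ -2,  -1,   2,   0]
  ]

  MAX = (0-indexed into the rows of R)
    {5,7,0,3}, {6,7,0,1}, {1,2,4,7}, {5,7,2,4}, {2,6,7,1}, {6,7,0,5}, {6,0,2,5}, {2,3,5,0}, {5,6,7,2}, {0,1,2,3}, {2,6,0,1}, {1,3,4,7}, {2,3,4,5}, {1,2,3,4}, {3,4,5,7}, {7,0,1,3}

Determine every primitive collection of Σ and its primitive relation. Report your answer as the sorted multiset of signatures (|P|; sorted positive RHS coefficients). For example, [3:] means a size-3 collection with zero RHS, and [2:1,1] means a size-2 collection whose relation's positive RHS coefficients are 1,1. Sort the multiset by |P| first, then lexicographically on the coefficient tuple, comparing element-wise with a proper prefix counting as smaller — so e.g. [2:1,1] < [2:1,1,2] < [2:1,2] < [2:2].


|primitive collections| = 6. Relations:

  P = {1,5}:  v_{1} + v_{5} = 0 ; sig = [2:]
  P = {0,4}:  v_{0} + v_{4} = v_{3} ; sig = [2:1]
  P = {4,6}:  v_{4} + v_{6} = v_{1} ; sig = [2:1]
  P = {3,6}:  v_{3} + v_{6} = v_{0} + v_{1} ; sig = [2:1,1]
  P = {0,2,7}:  v_{0} + v_{2} + v_{7} = v_{4} ; sig = [3:1]
  P = {2,3,7}:  v_{2} + v_{3} + v_{7} = 2·v_{4} ; sig = [3:2]

Signatures (|P|; sorted positive RHS coefficients), sorted:
    [2:]
    [2:1]
    [2:1]
    [2:1,1]
    [3:1]
    [3:2]


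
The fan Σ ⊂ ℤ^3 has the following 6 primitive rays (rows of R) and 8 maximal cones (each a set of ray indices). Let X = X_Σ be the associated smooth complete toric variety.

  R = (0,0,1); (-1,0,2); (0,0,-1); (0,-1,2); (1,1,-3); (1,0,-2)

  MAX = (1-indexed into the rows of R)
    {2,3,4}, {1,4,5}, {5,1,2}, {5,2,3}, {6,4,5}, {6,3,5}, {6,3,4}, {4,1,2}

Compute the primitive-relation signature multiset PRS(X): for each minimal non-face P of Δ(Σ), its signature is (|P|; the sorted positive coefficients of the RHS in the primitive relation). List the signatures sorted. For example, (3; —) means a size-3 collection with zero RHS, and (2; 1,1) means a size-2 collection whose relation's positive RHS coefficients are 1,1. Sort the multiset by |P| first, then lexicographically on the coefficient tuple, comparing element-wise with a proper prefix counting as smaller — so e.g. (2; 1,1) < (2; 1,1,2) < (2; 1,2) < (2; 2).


5 collections generate NE(X_Σ); each relation:

  {1,3}:  v_{1} + v_{3} = 0  ⟹  sig = (2; —)
  {2,6}:  v_{2} + v_{6} = 0  ⟹  sig = (2; —)
  {1,6}:  v_{1} + v_{6} = v_{4} + v_{5}  ⟹  sig = (2; 1,1)
  {2,4,5}:  v_{2} + v_{4} + v_{5} = v_{1}  ⟹  sig = (3; 1)
  {3,4,5}:  v_{3} + v_{4} + v_{5} = v_{6}  ⟹  sig = (3; 1)

so the primitive-relation signature multiset is
    (2; —)
    (2; —)
    (2; 1,1)
    (3; 1)
    (3; 1)


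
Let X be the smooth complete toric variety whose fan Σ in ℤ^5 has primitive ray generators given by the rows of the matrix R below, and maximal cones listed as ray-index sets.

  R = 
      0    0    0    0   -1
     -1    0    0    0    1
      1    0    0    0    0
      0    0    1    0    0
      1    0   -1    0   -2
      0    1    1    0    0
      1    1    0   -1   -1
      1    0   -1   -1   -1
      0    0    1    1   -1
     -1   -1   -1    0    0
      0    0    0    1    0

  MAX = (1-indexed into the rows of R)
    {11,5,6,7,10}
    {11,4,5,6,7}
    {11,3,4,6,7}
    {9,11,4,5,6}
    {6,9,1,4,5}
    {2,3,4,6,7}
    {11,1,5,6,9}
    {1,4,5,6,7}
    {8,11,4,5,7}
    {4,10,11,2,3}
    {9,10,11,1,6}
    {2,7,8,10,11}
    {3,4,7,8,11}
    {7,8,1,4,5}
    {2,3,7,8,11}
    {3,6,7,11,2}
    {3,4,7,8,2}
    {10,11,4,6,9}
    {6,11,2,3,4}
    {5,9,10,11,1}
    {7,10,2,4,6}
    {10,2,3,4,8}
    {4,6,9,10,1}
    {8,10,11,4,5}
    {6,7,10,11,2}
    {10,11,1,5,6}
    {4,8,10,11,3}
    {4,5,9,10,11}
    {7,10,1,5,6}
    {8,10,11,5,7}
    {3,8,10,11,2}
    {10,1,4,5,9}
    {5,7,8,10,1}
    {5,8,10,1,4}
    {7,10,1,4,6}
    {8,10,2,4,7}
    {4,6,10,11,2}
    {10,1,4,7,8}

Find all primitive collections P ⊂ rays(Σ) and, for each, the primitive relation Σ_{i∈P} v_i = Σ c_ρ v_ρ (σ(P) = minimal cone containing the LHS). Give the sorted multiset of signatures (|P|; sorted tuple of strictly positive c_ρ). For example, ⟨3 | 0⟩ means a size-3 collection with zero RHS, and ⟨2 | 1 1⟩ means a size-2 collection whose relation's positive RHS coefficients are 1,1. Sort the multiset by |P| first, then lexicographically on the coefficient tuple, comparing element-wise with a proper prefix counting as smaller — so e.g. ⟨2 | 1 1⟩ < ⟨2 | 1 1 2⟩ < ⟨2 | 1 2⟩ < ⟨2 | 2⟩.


20 minimal non-faces of Δ(Σ) (on 11 rays):

  P={6,8}:  v_{6} + v_{8} = v_{7}  →  sig = ⟨2 | 1⟩
  P={1,2}:  v_{1} + v_{2} = v_{6} + v_{10}  →  sig = ⟨2 | 1 1⟩
  P={8,9}:  v_{8} + v_{9} = v_{4} + v_{5}  →  sig = ⟨2 | 1 1⟩
  P={1,3}:  v_{1} + v_{3} = v_{4} + v_{8} + v_{11}  →  sig = ⟨2 | 1 1 1⟩
  P={2,5}:  v_{2} + v_{5} = v_{7} + v_{10} + v_{11}  →  sig = ⟨2 | 1 1 1⟩
  P={7,9}:  v_{7} + v_{9} = v_{4} + v_{5} + v_{6}  →  sig = ⟨2 | 1 1 1⟩
  P={2,9}:  v_{2} + v_{9} = v_{4} + v_{6} + v_{10} + v_{11}  →  sig = ⟨2 | 1 1 1 1⟩
  P={3,5}:  v_{3} + v_{5} = v_{4} + 2·v_{8} + 2·v_{11}  →  sig = ⟨2 | 1 2 2⟩
  P={3,9}:  v_{3} + v_{9} = 2·v_{4} + v_{8} + 2·v_{11}  →  sig = ⟨2 | 1 2 2⟩
  P={3,6,10}:  v_{3} + v_{6} + v_{10} = 0  →  sig = ⟨3 | 0⟩
  P={1,4,11}:  v_{1} + v_{4} + v_{11} = v_{9}  →  sig = ⟨3 | 1⟩
  P={1,8,11}:  v_{1} + v_{8} + v_{11} = v_{5}  →  sig = ⟨3 | 1⟩
  P={3,7,10}:  v_{3} + v_{7} + v_{10} = v_{8}  →  sig = ⟨3 | 1⟩
  P={1,7,11}:  v_{1} + v_{7} + v_{11} = v_{5} + v_{6}  →  sig = ⟨3 | 1 1⟩
  P={2,4,8,11}:  v_{2} + v_{4} + v_{8} + v_{11} = 0  →  sig = ⟨4 | 0⟩
  P={2,4,7,11}:  v_{2} + v_{4} + v_{7} + v_{11} = v_{6}  →  sig = ⟨4 | 1⟩
  P={4,7,10,11}:  v_{4} + v_{7} + v_{10} + v_{11} = v_{1}  →  sig = ⟨4 | 1⟩
  P={4,5,7,10}:  v_{4} + v_{5} + v_{7} + v_{10} = 2·v_{1} + v_{8}  →  sig = ⟨4 | 1 2⟩
  P={5,6,9,10}:  v_{5} + v_{6} + v_{9} + v_{10} = 3·v_{1} + v_{11}  →  sig = ⟨4 | 1 3⟩
  P={4,5,6,10}:  v_{4} + v_{5} + v_{6} + v_{10} = 2·v_{1}  →  sig = ⟨4 | 2⟩

Hence PRS(X_Σ) =
{ ⟨2 | 1⟩,  ⟨2 | 1 1⟩ ×2,  ⟨2 | 1 1 1⟩ ×3,  ⟨2 | 1 1 1 1⟩,  ⟨2 | 1 2 2⟩ ×2,  ⟨3 | 0⟩,  ⟨3 | 1⟩ ×3,  ⟨3 | 1 1⟩,  ⟨4 | 0⟩,  ⟨4 | 1⟩ ×2,  ⟨4 | 1 2⟩,  ⟨4 | 1 3⟩,  ⟨4 | 2⟩ }


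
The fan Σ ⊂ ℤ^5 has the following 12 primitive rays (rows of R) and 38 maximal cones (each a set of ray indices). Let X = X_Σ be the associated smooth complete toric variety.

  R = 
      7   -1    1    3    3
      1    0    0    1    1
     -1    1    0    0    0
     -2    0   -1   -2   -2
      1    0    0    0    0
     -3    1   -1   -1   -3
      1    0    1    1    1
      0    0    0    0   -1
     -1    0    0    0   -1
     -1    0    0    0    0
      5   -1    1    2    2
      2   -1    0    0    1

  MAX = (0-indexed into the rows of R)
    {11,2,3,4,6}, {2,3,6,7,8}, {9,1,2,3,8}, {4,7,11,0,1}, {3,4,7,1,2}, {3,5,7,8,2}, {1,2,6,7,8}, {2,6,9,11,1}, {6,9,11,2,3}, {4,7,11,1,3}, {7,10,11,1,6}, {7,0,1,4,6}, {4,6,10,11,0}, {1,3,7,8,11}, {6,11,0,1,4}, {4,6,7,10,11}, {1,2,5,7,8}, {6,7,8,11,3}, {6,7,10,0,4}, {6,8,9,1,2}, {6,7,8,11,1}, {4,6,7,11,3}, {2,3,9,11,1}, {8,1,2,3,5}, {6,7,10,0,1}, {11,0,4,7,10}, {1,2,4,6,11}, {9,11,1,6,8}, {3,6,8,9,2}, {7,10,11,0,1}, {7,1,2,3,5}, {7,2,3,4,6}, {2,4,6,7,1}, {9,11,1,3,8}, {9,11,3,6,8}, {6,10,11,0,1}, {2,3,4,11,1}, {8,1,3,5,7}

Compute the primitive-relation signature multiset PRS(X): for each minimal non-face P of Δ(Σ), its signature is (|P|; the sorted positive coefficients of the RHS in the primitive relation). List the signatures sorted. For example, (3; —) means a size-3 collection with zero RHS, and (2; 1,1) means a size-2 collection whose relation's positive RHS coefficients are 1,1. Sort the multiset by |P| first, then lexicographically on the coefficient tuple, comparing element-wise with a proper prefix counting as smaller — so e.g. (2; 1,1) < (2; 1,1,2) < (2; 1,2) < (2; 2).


Primitive collections (24):

  • {4,9}:  v_{4} + v_{9} = 0 — sig = (2; —)
  • {4,8}:  v_{4} + v_{8} = v_{7} — sig = (2; 1)
  • {7,9}:  v_{7} + v_{9} = v_{8} — sig = (2; 1)
  • {0,9}:  v_{0} + v_{9} = v_{1} + v_{10} — sig = (2; 1,1)
  • {0,8}:  v_{0} + v_{8} = v_{1} + v_{7} + v_{10} — sig = (2; 1,1,1)
  • {3,10}:  v_{3} + v_{10} = v_{4} + v_{7} + v_{11} — sig = (2; 1,1,1)
  • {5,6}:  v_{5} + v_{6} = v_{2} + v_{7} + v_{8} — sig = (2; 1,1,1)
  • {5,11}:  v_{5} + v_{11} = v_{1} + v_{3} + v_{7} — sig = (2; 1,1,1)
  • {9,10}:  v_{9} + v_{10} = v_{1} + v_{6} + v_{7} + v_{11} — sig = (2; 1,1,1,1)
  • {0,3}:  v_{0} + v_{3} = v_{1} + 2·v_{4} + v_{7} + v_{11} — sig = (2; 1,1,1,2)
  • {4,5}:  v_{4} + v_{5} = v_{1} + v_{2} + v_{3} + 2·v_{7} — sig = (2; 1,1,1,2)
  • {5,9}:  v_{5} + v_{9} = v_{1} + v_{2} + v_{3} + 2·v_{8} — sig = (2; 1,1,1,2)
  • {8,10}:  v_{8} + v_{10} = v_{1} + v_{6} + 2·v_{7} + v_{11} — sig = (2; 1,1,1,2)
  • {2,10}:  v_{2} + v_{10} = v_{1} + 2·v_{4} + v_{6} — sig = (2; 1,1,2)
  • {5,10}:  v_{5} + v_{10} = v_{1} + v_{4} + 2·v_{7} — sig = (2; 1,1,2)
  • {0,2}:  v_{0} + v_{2} = 2·v_{1} + 3·v_{4} + v_{6} — sig = (2; 1,2,3)
  • {0,5}:  v_{0} + v_{5} = 2·v_{1} + 2·v_{4} + 2·v_{7} — sig = (2; 2,2,2)
  • {1,3,6}:  v_{1} + v_{3} + v_{6} = 0 — sig = (3; —)
  • {2,8,11}:  v_{2} + v_{8} + v_{11} = 0 — sig = (3; —)
  • {1,4,10}:  v_{1} + v_{4} + v_{10} = v_{0} — sig = (3; 1)
  • {2,7,11}:  v_{2} + v_{7} + v_{11} = v_{4} — sig = (3; 1)
  • {0,6,7,11}:  v_{0} + v_{6} + v_{7} + v_{11} = 2·v_{10} — sig = (4; 2)
  • {1,2,3,7,8}:  v_{1} + v_{2} + v_{3} + v_{7} + v_{8} = v_{5} — sig = (5; 1)
  • {1,4,6,7,11}:  v_{1} + v_{4} + v_{6} + v_{7} + v_{11} = v_{10} — sig = (5; 1)

Hence PRS(X_Σ) =
[(2; —), (2; 1), (2; 1), (2; 1,1), (2; 1,1,1), (2; 1,1,1), (2; 1,1,1), (2; 1,1,1), (2; 1,1,1,1), (2; 1,1,1,2), (2; 1,1,1,2), (2; 1,1,1,2), (2; 1,1,1,2), (2; 1,1,2), (2; 1,1,2), (2; 1,2,3), (2; 2,2,2), (3; —), (3; —), (3; 1), (3; 1), (4; 2), (5; 1), (5; 1)]


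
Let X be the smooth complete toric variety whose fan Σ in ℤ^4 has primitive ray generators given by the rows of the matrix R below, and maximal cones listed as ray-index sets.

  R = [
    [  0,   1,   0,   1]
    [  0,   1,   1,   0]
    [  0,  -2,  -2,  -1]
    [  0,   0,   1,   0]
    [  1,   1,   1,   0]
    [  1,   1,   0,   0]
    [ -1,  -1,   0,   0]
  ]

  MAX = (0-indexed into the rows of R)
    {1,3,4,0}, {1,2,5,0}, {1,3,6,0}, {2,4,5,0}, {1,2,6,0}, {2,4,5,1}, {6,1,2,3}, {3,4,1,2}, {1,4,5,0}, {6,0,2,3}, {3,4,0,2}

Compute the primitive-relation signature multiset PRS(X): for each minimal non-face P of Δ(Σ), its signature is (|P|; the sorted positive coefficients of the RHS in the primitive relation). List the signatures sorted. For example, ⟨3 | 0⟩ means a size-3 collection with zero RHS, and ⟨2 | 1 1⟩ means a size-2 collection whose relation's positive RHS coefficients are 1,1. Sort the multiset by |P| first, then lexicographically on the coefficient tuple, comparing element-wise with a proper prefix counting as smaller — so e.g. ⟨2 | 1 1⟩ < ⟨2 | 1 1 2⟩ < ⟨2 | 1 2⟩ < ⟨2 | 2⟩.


5 minimal non-faces of Δ(Σ) (on 7 rays):

  {5,6}:  v_{5} + v_{6} = 0 ; sig = ⟨2 | 0⟩
  {3,5}:  v_{3} + v_{5} = v_{4} ; sig = ⟨2 | 1⟩
  {4,6}:  v_{4} + v_{6} = v_{3} ; sig = ⟨2 | 1⟩
  {0,1,2,3}:  v_{0} + v_{1} + v_{2} + v_{3} = 0 ; sig = ⟨4 | 0⟩
  {0,1,2,4}:  v_{0} + v_{1} + v_{2} + v_{4} = v_{5} ; sig = ⟨4 | 1⟩

Hence PRS(X_Σ) =
    |P|=2: 3 collections, coeffs (), (1), (1)
    |P|=4: 2 collections, coeffs (), (1)


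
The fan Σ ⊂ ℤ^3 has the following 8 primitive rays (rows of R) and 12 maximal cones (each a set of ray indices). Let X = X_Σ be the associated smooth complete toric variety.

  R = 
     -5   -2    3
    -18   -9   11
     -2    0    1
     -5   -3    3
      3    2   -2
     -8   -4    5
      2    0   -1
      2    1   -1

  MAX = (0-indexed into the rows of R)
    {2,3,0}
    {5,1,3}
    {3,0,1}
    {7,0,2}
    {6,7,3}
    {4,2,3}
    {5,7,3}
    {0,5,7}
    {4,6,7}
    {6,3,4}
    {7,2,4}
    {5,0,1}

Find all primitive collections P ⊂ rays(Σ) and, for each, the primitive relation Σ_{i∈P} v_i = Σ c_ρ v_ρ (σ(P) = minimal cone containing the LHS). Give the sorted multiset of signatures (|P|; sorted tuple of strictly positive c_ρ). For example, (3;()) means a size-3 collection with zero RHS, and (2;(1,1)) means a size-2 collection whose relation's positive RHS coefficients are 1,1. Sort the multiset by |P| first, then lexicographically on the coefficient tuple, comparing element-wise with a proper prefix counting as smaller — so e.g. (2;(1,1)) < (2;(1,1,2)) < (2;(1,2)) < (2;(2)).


|primitive collections| = 14. Relations:

  {2,6}:  v_{2} + v_{6} = 0  ⇒ sig = (2;())
  {0,4}:  v_{0} + v_{4} = v_{2}  ⇒ sig = (2;(1))
  {4,5}:  v_{4} + v_{5} = v_{0}  ⇒ sig = (2;(1))
  {0,6}:  v_{0} + v_{6} = v_{3} + v_{7}  ⇒ sig = (2;(1,1))
  {1,6}:  v_{1} + v_{6} = 2·v_{3} + v_{5} + v_{7}  ⇒ sig = (2;(1,1,2))
  {1,4}:  v_{1} + v_{4} = 2·v_{0} + v_{3}  ⇒ sig = (2;(1,2))
  {1,2}:  v_{1} + v_{2} = 3·v_{0} + v_{3}  ⇒ sig = (2;(1,3))
  {1,7}:  v_{1} + v_{7} = 2·v_{5}  ⇒ sig = (2;(2))
  {2,5}:  v_{2} + v_{5} = 2·v_{0}  ⇒ sig = (2;(2))
  {5,6}:  v_{5} + v_{6} = 2·v_{3} + 2·v_{7}  ⇒ sig = (2;(2,2))
  {3,4,7}:  v_{3} + v_{4} + v_{7} = 0  ⇒ sig = (3;())
  {0,3,5}:  v_{0} + v_{3} + v_{5} = v_{1}  ⇒ sig = (3;(1))
  {0,3,7}:  v_{0} + v_{3} + v_{7} = v_{5}  ⇒ sig = (3;(1))
  {2,3,7}:  v_{2} + v_{3} + v_{7} = v_{0}  ⇒ sig = (3;(1))

Signatures (|P|; sorted positive RHS coefficients), sorted:
    (2;())
    (2;(1))
    (2;(1))
    (2;(1,1))
    (2;(1,1,2))
    (2;(1,2))
    (2;(1,3))
    (2;(2))
    (2;(2))
    (2;(2,2))
    (3;())
    (3;(1))
    (3;(1))
    (3;(1))


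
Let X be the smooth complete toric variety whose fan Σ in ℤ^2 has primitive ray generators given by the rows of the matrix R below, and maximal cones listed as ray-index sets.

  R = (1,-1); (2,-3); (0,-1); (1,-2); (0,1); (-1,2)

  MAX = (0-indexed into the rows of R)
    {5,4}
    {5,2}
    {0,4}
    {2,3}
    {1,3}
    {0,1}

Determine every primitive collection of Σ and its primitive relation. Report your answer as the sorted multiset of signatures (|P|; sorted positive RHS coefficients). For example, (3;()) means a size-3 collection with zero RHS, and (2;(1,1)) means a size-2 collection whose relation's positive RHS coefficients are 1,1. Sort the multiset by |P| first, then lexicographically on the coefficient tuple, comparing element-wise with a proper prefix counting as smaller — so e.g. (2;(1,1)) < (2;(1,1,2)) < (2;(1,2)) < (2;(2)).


The 9 primitive collections of Σ (r=6, n=2):

  P={2,4}:  v_{2} + v_{4} = 0  ⇒ sig = (2;())
  P={3,5}:  v_{3} + v_{5} = 0  ⇒ sig = (2;())
  P={0,2}:  v_{0} + v_{2} = v_{3}  ⇒ sig = (2;(1))
  P={0,3}:  v_{0} + v_{3} = v_{1}  ⇒ sig = (2;(1))
  P={0,5}:  v_{0} + v_{5} = v_{4}  ⇒ sig = (2;(1))
  P={1,5}:  v_{1} + v_{5} = v_{0}  ⇒ sig = (2;(1))
  P={3,4}:  v_{3} + v_{4} = v_{0}  ⇒ sig = (2;(1))
  P={1,2}:  v_{1} + v_{2} = 2·v_{3}  ⇒ sig = (2;(2))
  P={1,4}:  v_{1} + v_{4} = 2·v_{0}  ⇒ sig = (2;(2))

so the primitive-relation signature multiset is
[(2;()), (2;()), (2;(1)), (2;(1)), (2;(1)), (2;(1)), (2;(1)), (2;(2)), (2;(2))]


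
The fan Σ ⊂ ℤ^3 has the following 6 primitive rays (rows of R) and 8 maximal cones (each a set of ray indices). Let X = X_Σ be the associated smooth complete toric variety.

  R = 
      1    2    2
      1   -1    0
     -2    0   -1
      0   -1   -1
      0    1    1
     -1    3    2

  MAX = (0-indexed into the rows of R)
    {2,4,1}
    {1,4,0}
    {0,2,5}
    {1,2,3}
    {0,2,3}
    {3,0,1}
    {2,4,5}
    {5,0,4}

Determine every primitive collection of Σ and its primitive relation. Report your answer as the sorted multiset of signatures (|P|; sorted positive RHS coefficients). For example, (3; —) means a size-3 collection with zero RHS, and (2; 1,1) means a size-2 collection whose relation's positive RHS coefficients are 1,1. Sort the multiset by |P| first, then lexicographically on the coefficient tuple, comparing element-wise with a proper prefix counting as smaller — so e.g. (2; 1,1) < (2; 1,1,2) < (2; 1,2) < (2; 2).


Σ has 5 primitive collections:

  • {3,4}:  v_{3} + v_{4} = 0  so sig = (2; —)
  • {3,5}:  v_{3} + v_{5} = v_{0} + v_{2}  so sig = (2; 1,1)
  • {1,5}:  v_{1} + v_{5} = 2·v_{4}  so sig = (2; 2)
  • {0,1,2}:  v_{0} + v_{1} + v_{2} = v_{4}  so sig = (3; 1)
  • {0,2,4}:  v_{0} + v_{2} + v_{4} = v_{5}  so sig = (3; 1)

Signatures (|P|; sorted positive RHS coefficients), sorted:
    |P|=2: 3 collections, coeffs (), (1,1), (2)
    |P|=3: 2 collections, coeffs (1), (1)


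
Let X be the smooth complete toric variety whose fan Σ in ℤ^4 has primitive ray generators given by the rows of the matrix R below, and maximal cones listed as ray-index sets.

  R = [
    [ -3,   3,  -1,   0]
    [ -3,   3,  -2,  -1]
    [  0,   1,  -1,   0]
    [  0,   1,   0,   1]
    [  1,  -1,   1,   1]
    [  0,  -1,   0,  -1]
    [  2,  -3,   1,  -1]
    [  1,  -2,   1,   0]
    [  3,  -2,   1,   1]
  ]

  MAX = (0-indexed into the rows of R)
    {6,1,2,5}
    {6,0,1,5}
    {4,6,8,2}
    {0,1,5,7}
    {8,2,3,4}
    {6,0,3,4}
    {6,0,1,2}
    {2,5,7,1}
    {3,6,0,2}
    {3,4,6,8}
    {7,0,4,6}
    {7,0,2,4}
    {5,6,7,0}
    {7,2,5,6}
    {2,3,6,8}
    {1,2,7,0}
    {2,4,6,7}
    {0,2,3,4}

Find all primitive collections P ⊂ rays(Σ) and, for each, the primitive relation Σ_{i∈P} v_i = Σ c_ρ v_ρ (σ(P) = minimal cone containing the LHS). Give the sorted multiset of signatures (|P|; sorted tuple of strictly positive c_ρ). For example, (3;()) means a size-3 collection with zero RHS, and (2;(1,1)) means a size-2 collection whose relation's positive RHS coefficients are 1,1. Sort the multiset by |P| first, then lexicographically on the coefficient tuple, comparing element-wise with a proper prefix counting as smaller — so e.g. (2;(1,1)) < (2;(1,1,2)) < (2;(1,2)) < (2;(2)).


The 14 primitive collections of Σ (r=9, n=4):

  • {3,5}:  v_{3} + v_{5} = 0  ⇒ sig = (2;())
  • {0,8}:  v_{0} + v_{8} = v_{3}  ⇒ sig = (2;(1))
  • {1,8}:  v_{1} + v_{8} = v_{2}  ⇒ sig = (2;(1))
  • {3,7}:  v_{3} + v_{7} = v_{4}  ⇒ sig = (2;(1))
  • {4,5}:  v_{4} + v_{5} = v_{7}  ⇒ sig = (2;(1))
  • {1,3}:  v_{1} + v_{3} = v_{0} + v_{2}  ⇒ sig = (2;(1,1))
  • {1,4}:  v_{1} + v_{4} = v_{0} + v_{2} + v_{7}  ⇒ sig = (2;(1,1,1))
  • {5,8}:  v_{5} + v_{8} = v_{2} + v_{4} + v_{6}  ⇒ sig = (2;(1,1,1))
  • {7,8}:  v_{7} + v_{8} = v_{2} + 2·v_{4} + v_{6}  ⇒ sig = (2;(1,1,2))
  • {0,2,5}:  v_{0} + v_{2} + v_{5} = v_{1}  ⇒ sig = (3;(1))
  • {1,6,7}:  v_{1} + v_{6} + v_{7} = 2·v_{5}  ⇒ sig = (3;(2))
  • {0,2,4,6}:  v_{0} + v_{2} + v_{4} + v_{6} = 0  ⇒ sig = (4;())
  • {0,2,6,7}:  v_{0} + v_{2} + v_{6} + v_{7} = v_{5}  ⇒ sig = (4;(1))
  • {2,3,4,6}:  v_{2} + v_{3} + v_{4} + v_{6} = v_{8}  ⇒ sig = (4;(1))

Signatures (|P|; sorted positive RHS coefficients), sorted:
    (2;())
    (2;(1))
    (2;(1))
    (2;(1))
    (2;(1))
    (2;(1,1))
    (2;(1,1,1))
    (2;(1,1,1))
    (2;(1,1,2))
    (3;(1))
    (3;(2))
    (4;())
    (4;(1))
    (4;(1))


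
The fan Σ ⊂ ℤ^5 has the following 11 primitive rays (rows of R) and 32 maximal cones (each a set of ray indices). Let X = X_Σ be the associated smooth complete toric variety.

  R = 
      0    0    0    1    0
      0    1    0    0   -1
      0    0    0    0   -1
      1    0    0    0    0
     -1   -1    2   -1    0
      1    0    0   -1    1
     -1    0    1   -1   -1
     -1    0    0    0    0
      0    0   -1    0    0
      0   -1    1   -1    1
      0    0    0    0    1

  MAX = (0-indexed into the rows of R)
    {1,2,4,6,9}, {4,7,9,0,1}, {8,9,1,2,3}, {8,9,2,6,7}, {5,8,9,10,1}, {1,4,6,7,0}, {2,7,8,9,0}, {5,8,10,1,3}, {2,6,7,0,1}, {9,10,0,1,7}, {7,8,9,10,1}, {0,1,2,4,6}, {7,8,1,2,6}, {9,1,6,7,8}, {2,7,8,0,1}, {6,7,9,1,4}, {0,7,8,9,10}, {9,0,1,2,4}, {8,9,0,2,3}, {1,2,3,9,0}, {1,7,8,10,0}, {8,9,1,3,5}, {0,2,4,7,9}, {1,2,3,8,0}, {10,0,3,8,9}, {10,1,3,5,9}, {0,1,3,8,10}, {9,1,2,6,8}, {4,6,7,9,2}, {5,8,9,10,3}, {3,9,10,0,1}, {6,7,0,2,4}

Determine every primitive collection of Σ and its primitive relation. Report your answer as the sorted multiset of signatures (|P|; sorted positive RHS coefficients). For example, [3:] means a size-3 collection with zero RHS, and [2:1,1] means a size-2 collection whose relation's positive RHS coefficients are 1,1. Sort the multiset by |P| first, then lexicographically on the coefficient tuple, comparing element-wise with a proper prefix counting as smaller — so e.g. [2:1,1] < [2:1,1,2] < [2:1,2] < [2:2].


|primitive collections| = 18. Relations:

  P = {2,10}:  v_{2} + v_{10} = 0 ; sig = [2:]
  P = {3,7}:  v_{3} + v_{7} = 0 ; sig = [2:]
  P = {0,5}:  v_{0} + v_{5} = v_{3} + v_{10} ; sig = [2:1,1]
  P = {3,6}:  v_{3} + v_{6} = v_{1} + v_{2} + v_{9} ; sig = [2:1,1,1]
  P = {4,8}:  v_{4} + v_{8} = v_{2} + v_{7} + v_{9} ; sig = [2:1,1,1]
  P = {6,10}:  v_{6} + v_{10} = v_{1} + v_{7} + v_{9} ; sig = [2:1,1,1]
  P = {2,5}:  v_{2} + v_{5} = v_{1} + v_{3} + v_{8} + v_{9} ; sig = [2:1,1,1,1]
  P = {5,7}:  v_{5} + v_{7} = v_{1} + v_{8} + v_{9} + v_{10} ; sig = [2:1,1,1,1]
  P = {3,4}:  v_{3} + v_{4} = v_{0} + v_{1} + v_{2} + 2·v_{9} ; sig = [2:1,1,1,2]
  P = {4,10}:  v_{4} + v_{10} = v_{0} + v_{1} + v_{7} + 2·v_{9} ; sig = [2:1,1,1,2]
  P = {4,5}:  v_{4} + v_{5} = v_{1} + 2·v_{9} ; sig = [2:1,2]
  P = {5,6}:  v_{5} + v_{6} = 2·v_{1} + v_{8} + 2·v_{9} ; sig = [2:1,2,2]
  P = {0,6,9}:  v_{0} + v_{6} + v_{9} = v_{4} ; sig = [3:1]
  P = {0,6,8}:  v_{0} + v_{6} + v_{8} = v_{2} + v_{7} ; sig = [3:1,1]
  P = {0,1,8,9}:  v_{0} + v_{1} + v_{8} + v_{9} = 0 ; sig = [4:]
  P = {1,2,7,9}:  v_{1} + v_{2} + v_{7} + v_{9} = v_{6} ; sig = [4:1]
  P = {1,2,4,7}:  v_{1} + v_{2} + v_{4} + v_{7} = v_{0} + 2·v_{6} ; sig = [4:1,2]
  P = {1,3,8,9,10}:  v_{1} + v_{3} + v_{8} + v_{9} + v_{10} = v_{5} ; sig = [5:1]

so the primitive-relation signature multiset is
[[2:], [2:], [2:1,1], [2:1,1,1], [2:1,1,1], [2:1,1,1], [2:1,1,1,1], [2:1,1,1,1], [2:1,1,1,2], [2:1,1,1,2], [2:1,2], [2:1,2,2], [3:1], [3:1,1], [4:], [4:1], [4:1,2], [5:1]]


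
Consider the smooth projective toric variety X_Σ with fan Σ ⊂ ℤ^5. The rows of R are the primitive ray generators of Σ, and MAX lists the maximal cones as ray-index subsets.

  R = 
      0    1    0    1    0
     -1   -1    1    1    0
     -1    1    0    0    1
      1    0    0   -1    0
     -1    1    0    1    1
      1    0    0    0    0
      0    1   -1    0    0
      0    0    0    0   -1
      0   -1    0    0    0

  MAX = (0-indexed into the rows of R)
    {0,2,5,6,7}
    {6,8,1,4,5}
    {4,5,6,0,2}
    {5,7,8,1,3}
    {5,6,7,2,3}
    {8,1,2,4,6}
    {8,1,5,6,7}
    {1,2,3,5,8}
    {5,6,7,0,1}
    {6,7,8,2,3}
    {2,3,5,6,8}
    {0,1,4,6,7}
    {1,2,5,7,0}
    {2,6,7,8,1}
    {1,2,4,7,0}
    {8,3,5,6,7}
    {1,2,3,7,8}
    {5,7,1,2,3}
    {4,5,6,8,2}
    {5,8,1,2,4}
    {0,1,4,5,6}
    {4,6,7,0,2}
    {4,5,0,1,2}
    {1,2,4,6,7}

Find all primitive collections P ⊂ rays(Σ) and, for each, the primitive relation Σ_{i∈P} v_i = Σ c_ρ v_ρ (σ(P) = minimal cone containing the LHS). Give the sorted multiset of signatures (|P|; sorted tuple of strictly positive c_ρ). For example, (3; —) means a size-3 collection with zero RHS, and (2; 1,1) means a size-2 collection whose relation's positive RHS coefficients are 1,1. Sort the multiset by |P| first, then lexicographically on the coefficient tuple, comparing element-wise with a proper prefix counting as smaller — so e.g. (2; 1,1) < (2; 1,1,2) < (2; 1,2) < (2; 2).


Σ has 9 primitive collections:

  • {3,4}:  v_{3} + v_{4} = v_{2} + v_{5} — sig = (2; 1,1)
  • {0,8}:  v_{0} + v_{8} = v_{1} + v_{5} + v_{6} — sig = (2; 1,1,1)
  • {0,3}:  v_{0} + v_{3} = v_{2} + 2·v_{5} + v_{7} — sig = (2; 1,1,2)
  • {1,3,6}:  v_{1} + v_{3} + v_{6} = 0 — sig = (3; —)
  • {4,5,7}:  v_{4} + v_{5} + v_{7} = v_{0} — sig = (3; 1)
  • {4,7,8}:  v_{4} + v_{7} + v_{8} = v_{1} + v_{6} — sig = (3; 1,1)
  • {2,5,7,8}:  v_{2} + v_{5} + v_{7} + v_{8} = 0 — sig = (4; —)
  • {1,2,5,6}:  v_{1} + v_{2} + v_{5} + v_{6} = v_{4} — sig = (4; 1)
  • {0,1,2,6}:  v_{0} + v_{1} + v_{2} + v_{6} = 2·v_{4} + v_{7} — sig = (4; 1,2)

Sorted signature multiset PRS(X):
    (2; 1,1)
    (2; 1,1,1)
    (2; 1,1,2)
    (3; —)
    (3; 1)
    (3; 1,1)
    (4; —)
    (4; 1)
    (4; 1,2)


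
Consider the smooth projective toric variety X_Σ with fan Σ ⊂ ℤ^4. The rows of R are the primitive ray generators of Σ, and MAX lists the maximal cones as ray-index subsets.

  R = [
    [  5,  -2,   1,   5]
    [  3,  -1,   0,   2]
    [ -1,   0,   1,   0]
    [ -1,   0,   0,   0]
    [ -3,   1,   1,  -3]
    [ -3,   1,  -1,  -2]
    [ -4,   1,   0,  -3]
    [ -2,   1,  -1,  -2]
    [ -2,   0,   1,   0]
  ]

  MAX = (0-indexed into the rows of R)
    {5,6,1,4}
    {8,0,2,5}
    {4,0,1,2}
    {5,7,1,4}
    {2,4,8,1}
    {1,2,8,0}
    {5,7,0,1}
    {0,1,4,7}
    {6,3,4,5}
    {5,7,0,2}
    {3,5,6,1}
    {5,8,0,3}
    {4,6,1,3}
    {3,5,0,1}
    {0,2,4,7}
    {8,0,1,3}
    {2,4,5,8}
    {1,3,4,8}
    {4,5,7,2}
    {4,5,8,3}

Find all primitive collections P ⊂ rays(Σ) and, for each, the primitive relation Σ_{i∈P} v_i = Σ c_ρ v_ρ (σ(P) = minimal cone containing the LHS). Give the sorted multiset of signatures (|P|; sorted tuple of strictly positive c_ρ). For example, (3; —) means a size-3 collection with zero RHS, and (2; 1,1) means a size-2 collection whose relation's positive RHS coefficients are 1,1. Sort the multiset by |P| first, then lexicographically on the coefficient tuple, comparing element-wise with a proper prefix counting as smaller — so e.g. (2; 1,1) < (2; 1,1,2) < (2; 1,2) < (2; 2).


|primitive collections| = 14. Relations:

  P={2,3}:  v_{2} + v_{3} = v_{8} — sig = (2; 1)
  P={3,7}:  v_{3} + v_{7} = v_{5} — sig = (2; 1)
  P={0,6}:  v_{0} + v_{6} = v_{1} + v_{8} — sig = (2; 1,1)
  P={7,8}:  v_{7} + v_{8} = v_{2} + v_{5} — sig = (2; 1,1)
  P={6,7}:  v_{6} + v_{7} = v_{1} + v_{4} + 2·v_{5} — sig = (2; 1,1,2)
  P={2,6}:  v_{2} + v_{6} = 2·v_{3} + v_{4} — sig = (2; 1,2)
  P={6,8}:  v_{6} + v_{8} = 3·v_{3} + v_{4} — sig = (2; 1,3)
  P={1,2,7}:  v_{1} + v_{2} + v_{7} = 0 — sig = (3; —)
  P={0,4,5}:  v_{0} + v_{4} + v_{5} = v_{2} — sig = (3; 1)
  P={1,2,5}:  v_{1} + v_{2} + v_{5} = v_{3} — sig = (3; 1)
  P={0,3,4}:  v_{0} + v_{3} + v_{4} = v_{1} + 2·v_{2} — sig = (3; 1,2)
  P={0,4,8}:  v_{0} + v_{4} + v_{8} = v_{1} + 3·v_{2} — sig = (3; 1,3)
  P={1,5,8}:  v_{1} + v_{5} + v_{8} = 2·v_{3} — sig = (3; 2)
  P={1,3,4,5}:  v_{1} + v_{3} + v_{4} + v_{5} = v_{6} — sig = (4; 1)

Signatures (|P|; sorted positive RHS coefficients), sorted:
    (2; 1)
    (2; 1)
    (2; 1,1)
    (2; 1,1)
    (2; 1,1,2)
    (2; 1,2)
    (2; 1,3)
    (3; —)
    (3; 1)
    (3; 1)
    (3; 1,2)
    (3; 1,3)
    (3; 2)
    (4; 1)


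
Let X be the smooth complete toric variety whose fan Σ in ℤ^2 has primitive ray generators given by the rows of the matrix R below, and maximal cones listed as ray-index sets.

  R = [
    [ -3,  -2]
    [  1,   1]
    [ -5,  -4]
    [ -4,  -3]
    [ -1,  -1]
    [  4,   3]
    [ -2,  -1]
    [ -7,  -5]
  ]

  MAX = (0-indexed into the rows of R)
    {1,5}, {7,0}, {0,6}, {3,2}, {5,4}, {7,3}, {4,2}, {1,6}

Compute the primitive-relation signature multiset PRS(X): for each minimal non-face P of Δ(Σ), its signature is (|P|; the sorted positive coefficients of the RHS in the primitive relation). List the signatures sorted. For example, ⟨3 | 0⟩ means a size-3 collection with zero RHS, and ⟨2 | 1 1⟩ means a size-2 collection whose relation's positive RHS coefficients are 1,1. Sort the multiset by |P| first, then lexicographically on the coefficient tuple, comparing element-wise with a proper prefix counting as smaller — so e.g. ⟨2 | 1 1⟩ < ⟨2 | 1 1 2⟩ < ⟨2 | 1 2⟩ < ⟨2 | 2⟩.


|primitive collections| = 20. Relations:

  {1,4}:  v_{1} + v_{4} = 0 — sig = ⟨2 | 0⟩
  {3,5}:  v_{3} + v_{5} = 0 — sig = ⟨2 | 0⟩
  {0,1}:  v_{0} + v_{1} = v_{6} — sig = ⟨2 | 1⟩
  {0,3}:  v_{0} + v_{3} = v_{7} — sig = ⟨2 | 1⟩
  {0,4}:  v_{0} + v_{4} = v_{3} — sig = ⟨2 | 1⟩
  {0,5}:  v_{0} + v_{5} = v_{1} — sig = ⟨2 | 1⟩
  {1,2}:  v_{1} + v_{2} = v_{3} — sig = ⟨2 | 1⟩
  {1,3}:  v_{1} + v_{3} = v_{0} — sig = ⟨2 | 1⟩
  {2,5}:  v_{2} + v_{5} = v_{4} — sig = ⟨2 | 1⟩
  {2,6}:  v_{2} + v_{6} = v_{7} — sig = ⟨2 | 1⟩
  {3,4}:  v_{3} + v_{4} = v_{2} — sig = ⟨2 | 1⟩
  {4,6}:  v_{4} + v_{6} = v_{0} — sig = ⟨2 | 1⟩
  {5,7}:  v_{5} + v_{7} = v_{0} — sig = ⟨2 | 1⟩
  {0,2}:  v_{0} + v_{2} = 2·v_{3} — sig = ⟨2 | 2⟩
  {1,7}:  v_{1} + v_{7} = 2·v_{0} — sig = ⟨2 | 2⟩
  {3,6}:  v_{3} + v_{6} = 2·v_{0} — sig = ⟨2 | 2⟩
  {4,7}:  v_{4} + v_{7} = 2·v_{3} — sig = ⟨2 | 2⟩
  {5,6}:  v_{5} + v_{6} = 2·v_{1} — sig = ⟨2 | 2⟩
  {2,7}:  v_{2} + v_{7} = 3·v_{3} — sig = ⟨2 | 3⟩
  {6,7}:  v_{6} + v_{7} = 3·v_{0} — sig = ⟨2 | 3⟩

Hence PRS(X_Σ) =
    |P|=2: 20 collections, coeffs (), (), (1), (1), (1), (1), (1), (1), (1), (1), (1), (1), (1), (2), (2), (2), (2), (2), (3), (3)


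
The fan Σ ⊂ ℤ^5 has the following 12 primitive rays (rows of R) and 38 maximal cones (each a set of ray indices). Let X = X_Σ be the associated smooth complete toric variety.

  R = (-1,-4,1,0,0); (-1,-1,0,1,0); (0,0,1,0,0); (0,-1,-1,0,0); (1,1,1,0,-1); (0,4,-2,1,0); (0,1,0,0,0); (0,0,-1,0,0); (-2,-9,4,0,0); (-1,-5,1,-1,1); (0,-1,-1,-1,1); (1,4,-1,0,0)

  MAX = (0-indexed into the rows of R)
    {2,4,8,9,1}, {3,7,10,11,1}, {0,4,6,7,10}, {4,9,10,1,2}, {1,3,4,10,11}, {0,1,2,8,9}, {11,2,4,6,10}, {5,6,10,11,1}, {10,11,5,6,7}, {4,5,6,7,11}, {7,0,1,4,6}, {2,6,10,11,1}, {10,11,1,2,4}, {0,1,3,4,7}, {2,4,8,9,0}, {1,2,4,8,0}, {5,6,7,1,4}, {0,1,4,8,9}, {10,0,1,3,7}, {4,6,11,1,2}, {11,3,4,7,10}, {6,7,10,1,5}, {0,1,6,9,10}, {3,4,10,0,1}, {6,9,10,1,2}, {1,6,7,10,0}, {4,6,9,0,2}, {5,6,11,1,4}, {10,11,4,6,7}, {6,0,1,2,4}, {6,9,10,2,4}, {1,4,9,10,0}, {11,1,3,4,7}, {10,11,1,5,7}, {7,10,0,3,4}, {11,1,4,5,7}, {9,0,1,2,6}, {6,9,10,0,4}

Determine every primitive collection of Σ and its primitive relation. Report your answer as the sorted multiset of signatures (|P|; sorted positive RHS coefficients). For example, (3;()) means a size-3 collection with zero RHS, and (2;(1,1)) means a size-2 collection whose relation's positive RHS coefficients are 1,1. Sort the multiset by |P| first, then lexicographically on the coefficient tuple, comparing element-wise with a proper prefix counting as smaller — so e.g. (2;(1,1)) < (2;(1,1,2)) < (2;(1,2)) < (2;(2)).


Δ(Σ) — 12 vertices, 24 min non-faces:

  • {0,11}:  v_{0} + v_{11} = 0 — sig = (2;())
  • {2,7}:  v_{2} + v_{7} = 0 — sig = (2;())
  • {3,6}:  v_{3} + v_{6} = v_{7} — sig = (2;(1))
  • {7,9}:  v_{7} + v_{9} = v_{0} + v_{10} — sig = (2;(1,1))
  • {9,11}:  v_{9} + v_{11} = v_{2} + v_{10} — sig = (2;(1,1))
  • {0,5}:  v_{0} + v_{5} = v_{1} + v_{6} + v_{7} — sig = (2;(1,1,1))
  • {2,3}:  v_{2} + v_{3} = v_{1} + v_{4} + v_{10} — sig = (2;(1,1,1))
  • {2,5}:  v_{2} + v_{5} = v_{1} + v_{6} + v_{11} — sig = (2;(1,1,1))
  • {5,8}:  v_{5} + v_{8} = v_{0} + v_{1} + v_{2} — sig = (2;(1,1,1))
  • {5,9}:  v_{5} + v_{9} = v_{1} + v_{6} + v_{10} — sig = (2;(1,1,1))
  • {7,8}:  v_{7} + v_{8} = v_{0} + v_{1} + v_{4} + v_{9} — sig = (2;(1,1,1,1))
  • {8,11}:  v_{8} + v_{11} = v_{1} + v_{2} + v_{4} + v_{9} — sig = (2;(1,1,1,1))
  • {3,9}:  v_{3} + v_{9} = v_{0} + v_{1} + v_{4} + 2·v_{10} — sig = (2;(1,1,1,2))
  • {3,8}:  v_{3} + v_{8} = v_{0} + 2·v_{1} + 2·v_{4} + v_{9} + v_{10} — sig = (2;(1,1,1,2,2))
  • {3,5}:  v_{3} + v_{5} = v_{1} + 2·v_{7} + v_{11} — sig = (2;(1,1,2))
  • {8,10}:  v_{8} + v_{10} = v_{1} + v_{4} + 2·v_{9} — sig = (2;(1,1,2))
  • {6,8}:  v_{6} + v_{8} = 2·v_{0} + 2·v_{2} — sig = (2;(2,2))
  • {0,2,10}:  v_{0} + v_{2} + v_{10} = v_{9} — sig = (3;(1))
  • {4,5,10}:  v_{4} + v_{5} + v_{10} = v_{7} + v_{11} — sig = (3;(1,1))
  • {1,4,6,10}:  v_{1} + v_{4} + v_{6} + v_{10} = 0 — sig = (4;())
  • {1,4,7,10}:  v_{1} + v_{4} + v_{7} + v_{10} = v_{3} — sig = (4;(1))
  • {1,6,7,11}:  v_{1} + v_{6} + v_{7} + v_{11} = v_{5} — sig = (4;(1))
  • {1,4,6,9}:  v_{1} + v_{4} + v_{6} + v_{9} = v_{0} + v_{2} — sig = (4;(1,1))
  • {0,1,2,4,9}:  v_{0} + v_{1} + v_{2} + v_{4} + v_{9} = v_{8} — sig = (5;(1))

so the primitive-relation signature multiset is
    (2;())
    (2;())
    (2;(1))
    (2;(1,1))
    (2;(1,1))
    (2;(1,1,1))
    (2;(1,1,1))
    (2;(1,1,1))
    (2;(1,1,1))
    (2;(1,1,1))
    (2;(1,1,1,1))
    (2;(1,1,1,1))
    (2;(1,1,1,2))
    (2;(1,1,1,2,2))
    (2;(1,1,2))
    (2;(1,1,2))
    (2;(2,2))
    (3;(1))
    (3;(1,1))
    (4;())
    (4;(1))
    (4;(1))
    (4;(1,1))
    (5;(1))
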